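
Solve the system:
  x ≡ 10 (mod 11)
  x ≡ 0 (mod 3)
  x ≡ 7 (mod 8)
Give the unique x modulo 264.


Moduli 11, 3, 8 are pairwise coprime; by CRT there is a unique solution modulo M = 11 · 3 · 8 = 264.
Solve pairwise, accumulating the modulus:
  Start with x ≡ 10 (mod 11).
  Combine with x ≡ 0 (mod 3): since gcd(11, 3) = 1, we get a unique residue mod 33.
    Write x = 10 + 11·t and substitute into x ≡ 0 (mod 3): 11·t ≡ 0 − 10 = -10 (mod 3).
    Reduce coefficients mod 3: 2·t ≡ 2 (mod 3).
    The inverse of 2 mod 3 is 2 (since 2·2 = 4 = 1·3 + 1), so t ≡ 2·2 = 4 ≡ 1 (mod 3).
    Then x = 10 + 11·1 = 21, valid modulo lcm(11, 3) = 33: x ≡ 21 (mod 33).
  Combine with x ≡ 7 (mod 8): since gcd(33, 8) = 1, we get a unique residue mod 264.
    Write x = 21 + 33·t and substitute into x ≡ 7 (mod 8): 33·t ≡ 7 − 21 = -14 (mod 8).
    Reduce coefficients mod 8: 1·t ≡ 2 (mod 8).
    So t ≡ 2 (mod 8).
    Then x = 21 + 33·2 = 87, valid modulo lcm(33, 8) = 264: x ≡ 87 (mod 264).
Verify: 87 mod 11 = 10 ✓, 87 mod 3 = 0 ✓, 87 mod 8 = 7 ✓.

x ≡ 87 (mod 264).


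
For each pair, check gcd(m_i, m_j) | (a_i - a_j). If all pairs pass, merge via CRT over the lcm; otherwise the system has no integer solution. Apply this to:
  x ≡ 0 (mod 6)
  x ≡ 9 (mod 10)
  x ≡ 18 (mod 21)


Moduli 6, 10, 21 are not pairwise coprime, so CRT works modulo lcm(m_i) when all pairwise compatibility conditions hold.
Pairwise compatibility: gcd(m_i, m_j) must divide a_i - a_j for every pair.
Merge one congruence at a time:
  Start: x ≡ 0 (mod 6).
  Combine with x ≡ 9 (mod 10): gcd(6, 10) = 2, and 9 - 0 = 9 is NOT divisible by 2.
    ⇒ system is inconsistent (no integer solution).

No solution (the system is inconsistent).


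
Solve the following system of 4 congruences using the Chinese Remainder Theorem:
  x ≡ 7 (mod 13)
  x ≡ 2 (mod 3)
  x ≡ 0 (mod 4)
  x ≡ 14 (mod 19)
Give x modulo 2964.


Product of moduli M = 13 · 3 · 4 · 19 = 2964.
Merge one congruence at a time:
  Start: x ≡ 7 (mod 13).
  Combine with x ≡ 2 (mod 3); new modulus lcm = 39.
    Write x = 7 + 13·t and substitute into x ≡ 2 (mod 3): 13·t ≡ 2 − 7 = -5 (mod 3).
    Reduce coefficients mod 3: 1·t ≡ 1 (mod 3).
    So t ≡ 1 (mod 3).
    Then x = 7 + 13·1 = 20, valid modulo lcm(13, 3) = 39: x ≡ 20 (mod 39).
  Combine with x ≡ 0 (mod 4); new modulus lcm = 156.
    Write x = 20 + 39·t and substitute into x ≡ 0 (mod 4): 39·t ≡ 0 − 20 = -20 (mod 4).
    Reduce coefficients mod 4: 3·t ≡ 0 (mod 4).
    The inverse of 3 mod 4 is 3 (since 3·3 = 9 = 2·4 + 1), so t ≡ 3·0 = 0 ≡ 0 (mod 4).
    Then x = 20 + 39·0 = 20, valid modulo lcm(39, 4) = 156: x ≡ 20 (mod 156).
  Combine with x ≡ 14 (mod 19); new modulus lcm = 2964.
    Write x = 20 + 156·t and substitute into x ≡ 14 (mod 19): 156·t ≡ 14 − 20 = -6 (mod 19).
    Reduce coefficients mod 19: 4·t ≡ 13 (mod 19).
    The inverse of 4 mod 19 is 5 (since 4·5 = 20 = 1·19 + 1), so t ≡ 5·13 = 65 ≡ 8 (mod 19).
    Then x = 20 + 156·8 = 1268, valid modulo lcm(156, 19) = 2964: x ≡ 1268 (mod 2964).
Verify against each original: 1268 mod 13 = 7, 1268 mod 3 = 2, 1268 mod 4 = 0, 1268 mod 19 = 14.

x ≡ 1268 (mod 2964).


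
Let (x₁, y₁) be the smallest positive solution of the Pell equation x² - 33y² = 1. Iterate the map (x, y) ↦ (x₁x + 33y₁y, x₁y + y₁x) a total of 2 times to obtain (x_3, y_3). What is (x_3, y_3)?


Step 1: Find the fundamental solution (x₁, y₁) of x² - 33y² = 1.
  Expand √33 as a continued fraction. a₀ = ⌊√33⌋ = 5; iterate m_{k+1} = d_k·a_k − m_k, d_{k+1} = (33 − m_{k+1}²)/d_k, a_{k+1} = ⌊(a₀ + m_{k+1})/d_{k+1}⌋ (starting m₀ = 0, d₀ = 1), with convergents p_k = a_k·p_{k-1} + p_{k-2}, q_k = a_k·q_{k-1} + q_{k-2} (p₋₁ = 1, q₋₁ = 0):
  k = 0: a₀ = 5; p₀/q₀ = 5/1; p₀² − 33·q₀² = 25 − 33 = -8.
  k = 1: m = 5, d = 8, a = ⌊(5 + 5)/8⌋ = 1; p/q = (1·5 + 1)/(1·1 + 0) = 6/1; p² − 33·q² = 36 − 33 = 3.
  k = 2: m = 3, d = 3, a = ⌊(5 + 3)/3⌋ = 2; p/q = (2·6 + 5)/(2·1 + 1) = 17/3; p² − 33·q² = 289 − 297 = -8.
  k = 3: m = 3, d = 8, a = ⌊(5 + 3)/8⌋ = 1; p/q = (1·17 + 6)/(1·3 + 1) = 23/4; p² − 33·q² = 529 − 528 = 1.
  The first convergent with p² − 33·q² = 1 gives the fundamental solution (x₁, y₁) = (23, 4).
Step 2: Apply the recurrence (x_{n+1}, y_{n+1}) = (x₁x_n + 33y₁y_n, x₁y_n + y₁x_n) repeatedly.
  From (x_1, y_1) = (23, 4): x_2 = 23·23 + 33·4·4 = 1057; y_2 = 23·4 + 4·23 = 184.
  From (x_2, y_2) = (1057, 184): x_3 = 23·1057 + 33·4·184 = 48599; y_3 = 23·184 + 4·1057 = 8460.
Step 3: Verify x_3² - 33·y_3² = 2361862801 - 2361862800 = 1 (should be 1). ✓

(x_1, y_1) = (23, 4); (x_3, y_3) = (48599, 8460).


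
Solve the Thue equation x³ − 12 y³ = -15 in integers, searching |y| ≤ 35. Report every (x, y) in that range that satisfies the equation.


The equation is x³ - 12y³ = -15. For fixed y, x³ = 12·y³ − 15, so a solution requires the RHS to be a perfect cube.
Strategy: iterate y from -35 to 35, compute RHS = 12·y³ − 15, and check whether it is a (positive or negative) perfect cube.
Check small values of y:
  y = 0: RHS = -15 is not a perfect cube.
  y = 1: RHS = -3 is not a perfect cube.
  y = -1: RHS = -27 = (-3)³ ⇒ x = -3 works.
  y = 2: RHS = 81 is not a perfect cube.
  y = -2: RHS = -111 is not a perfect cube.
  y = 3: RHS = 309 is not a perfect cube.
  y = -3: RHS = -339 is not a perfect cube.
Continuing the search up to |y| = 35 finds no further solutions beyond those listed.
Collected solutions: (-3, -1).

Solutions (with |y| ≤ 35): (-3, -1).


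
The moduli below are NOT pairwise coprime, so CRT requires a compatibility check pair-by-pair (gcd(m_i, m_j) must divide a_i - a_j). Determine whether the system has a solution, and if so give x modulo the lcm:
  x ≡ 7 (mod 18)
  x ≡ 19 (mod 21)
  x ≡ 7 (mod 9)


Moduli 18, 21, 9 are not pairwise coprime, so CRT works modulo lcm(m_i) when all pairwise compatibility conditions hold.
Pairwise compatibility: gcd(m_i, m_j) must divide a_i - a_j for every pair.
Merge one congruence at a time:
  Start: x ≡ 7 (mod 18).
  Combine with x ≡ 19 (mod 21): gcd(18, 21) = 3; 19 - 7 = 12, which IS divisible by 3, so compatible.
    Write x = 7 + 18·t and substitute into x ≡ 19 (mod 21): 18·t ≡ 19 − 7 = 12 (mod 21).
    Divide the congruence (and modulus) by g = 3: 6·t ≡ 4 (mod 7).
    The inverse of 6 mod 7 is 6 (since 6·6 = 36 = 5·7 + 1), so t ≡ 6·4 = 24 ≡ 3 (mod 7).
    Then x = 7 + 18·3 = 61, valid modulo lcm(18, 21) = 126: x ≡ 61 (mod 126).
  Combine with x ≡ 7 (mod 9): gcd(126, 9) = 9; 7 - 61 = -54, which IS divisible by 9, so compatible.
    Write x = 61 + 126·t and substitute into x ≡ 7 (mod 9): 126·t ≡ 7 − 61 = -54 (mod 9).
    Divide the congruence (and modulus) by g = 9: 14·t ≡ -6 (mod 1).
    Modulo 1 every t works; take t = 0.
    Then x = 61 + 126·0 = 61, valid modulo lcm(126, 9) = 126: x ≡ 61 (mod 126).
Verify: 61 mod 18 = 7, 61 mod 21 = 19, 61 mod 9 = 7.

x ≡ 61 (mod 126).


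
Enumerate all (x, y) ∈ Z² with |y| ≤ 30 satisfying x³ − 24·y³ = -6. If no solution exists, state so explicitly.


The equation is x³ - 24y³ = -6. For fixed y, x³ = 24·y³ − 6, so a solution requires the RHS to be a perfect cube.
Strategy: iterate y from -30 to 30, compute RHS = 24·y³ − 6, and check whether it is a (positive or negative) perfect cube.
Check small values of y:
  y = 0: RHS = -6 is not a perfect cube.
  y = 1: RHS = 18 is not a perfect cube.
  y = -1: RHS = -30 is not a perfect cube.
  y = 2: RHS = 186 is not a perfect cube.
  y = -2: RHS = -198 is not a perfect cube.
  y = 3: RHS = 642 is not a perfect cube.
  y = -3: RHS = -654 is not a perfect cube.
Continuing the search up to |y| = 30 finds no solutions either.
No (x, y) in the scanned range satisfies the equation.

No integer solutions with |y| ≤ 30.


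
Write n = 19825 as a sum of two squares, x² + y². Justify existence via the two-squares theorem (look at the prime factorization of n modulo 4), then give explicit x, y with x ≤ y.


Step 1: Factor n = 19825 = 5^2 · 13 · 61.
Step 2: Check the mod-4 condition on each prime factor: 5 ≡ 1 (mod 4), exponent 2; 13 ≡ 1 (mod 4), exponent 1; 61 ≡ 1 (mod 4), exponent 1.
All primes ≡ 3 (mod 4) appear to even exponent (or don't appear), so by the two-squares theorem n IS expressible as a sum of two squares.
Step 3: Build a representation. Group n = k² · m with k = 5 and m = 13 · 61 = 793 (a product of primes ≡ 1 (mod 4)); a representation of m scales to one of n via (k·x)² + (k·y)² = k²(x² + y²). Each prime p ≡ 1 (mod 4) is itself a sum of two squares; find a² by testing p − a² for a perfect square:
  13: 13 − 1² = 12, 13 − 2² = 9 = 3² ⇒ 13 = 2² + 3².
  61: 61 − 1² = 60, 61 − 2² = 57, 61 − 3² = 52, 61 − 4² = 45, 61 − 5² = 36 = 6² ⇒ 61 = 5² + 6².
  Combine using the Brahmagupta–Fibonacci identity (a² + b²)(c² + d²) = (ac − bd)² + (ad + bc)² = (ac + bd)² + (ad − bc)²:
  13 · 61 = 793: from (2² + 3²)(5² + 6²), take (2·5 − 3·6, 2·6 + 3·5) = (10 − 18, 12 + 15) = (-8, 27); dropping signs (only squares matter) gives (8, 27); check 8² + 27² = 64 + 729 = 793 ✓.
  Scale by k = 5: (5·8, 5·27) = (40, 135).
Step 4: Order so x ≤ y and verify: 40² + 135² = 1600 + 18225 = 19825 = n. ✓

n = 19825 = 40² + 135² (one valid representation with x ≤ y).


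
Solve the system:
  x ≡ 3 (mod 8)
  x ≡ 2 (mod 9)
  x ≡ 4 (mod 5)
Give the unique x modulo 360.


Moduli 8, 9, 5 are pairwise coprime; by CRT there is a unique solution modulo M = 8 · 9 · 5 = 360.
Solve pairwise, accumulating the modulus:
  Start with x ≡ 3 (mod 8).
  Combine with x ≡ 2 (mod 9): since gcd(8, 9) = 1, we get a unique residue mod 72.
    Write x = 3 + 8·t and substitute into x ≡ 2 (mod 9): 8·t ≡ 2 − 3 = -1 (mod 9).
    Reduce coefficients mod 9: 8·t ≡ 8 (mod 9).
    The inverse of 8 mod 9 is 8 (since 8·8 = 64 = 7·9 + 1), so t ≡ 8·8 = 64 ≡ 1 (mod 9).
    Then x = 3 + 8·1 = 11, valid modulo lcm(8, 9) = 72: x ≡ 11 (mod 72).
  Combine with x ≡ 4 (mod 5): since gcd(72, 5) = 1, we get a unique residue mod 360.
    Write x = 11 + 72·t and substitute into x ≡ 4 (mod 5): 72·t ≡ 4 − 11 = -7 (mod 5).
    Reduce coefficients mod 5: 2·t ≡ 3 (mod 5).
    The inverse of 2 mod 5 is 3 (since 2·3 = 6 = 1·5 + 1), so t ≡ 3·3 = 9 ≡ 4 (mod 5).
    Then x = 11 + 72·4 = 299, valid modulo lcm(72, 5) = 360: x ≡ 299 (mod 360).
Verify: 299 mod 8 = 3 ✓, 299 mod 9 = 2 ✓, 299 mod 5 = 4 ✓.

x ≡ 299 (mod 360).


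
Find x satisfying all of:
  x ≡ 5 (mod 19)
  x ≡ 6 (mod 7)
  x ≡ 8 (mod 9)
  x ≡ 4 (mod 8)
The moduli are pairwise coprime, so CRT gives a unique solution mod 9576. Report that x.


Product of moduli M = 19 · 7 · 9 · 8 = 9576.
Merge one congruence at a time:
  Start: x ≡ 5 (mod 19).
  Combine with x ≡ 6 (mod 7); new modulus lcm = 133.
    Write x = 5 + 19·t and substitute into x ≡ 6 (mod 7): 19·t ≡ 6 − 5 = 1 (mod 7).
    Reduce coefficients mod 7: 5·t ≡ 1 (mod 7).
    The inverse of 5 mod 7 is 3 (since 5·3 = 15 = 2·7 + 1), so t ≡ 3·1 = 3 ≡ 3 (mod 7).
    Then x = 5 + 19·3 = 62, valid modulo lcm(19, 7) = 133: x ≡ 62 (mod 133).
  Combine with x ≡ 8 (mod 9); new modulus lcm = 1197.
    Write x = 62 + 133·t and substitute into x ≡ 8 (mod 9): 133·t ≡ 8 − 62 = -54 (mod 9).
    Reduce coefficients mod 9: 7·t ≡ 0 (mod 9).
    The inverse of 7 mod 9 is 4 (since 7·4 = 28 = 3·9 + 1), so t ≡ 4·0 = 0 ≡ 0 (mod 9).
    Then x = 62 + 133·0 = 62, valid modulo lcm(133, 9) = 1197: x ≡ 62 (mod 1197).
  Combine with x ≡ 4 (mod 8); new modulus lcm = 9576.
    Write x = 62 + 1197·t and substitute into x ≡ 4 (mod 8): 1197·t ≡ 4 − 62 = -58 (mod 8).
    Reduce coefficients mod 8: 5·t ≡ 6 (mod 8).
    The inverse of 5 mod 8 is 5 (since 5·5 = 25 = 3·8 + 1), so t ≡ 5·6 = 30 ≡ 6 (mod 8).
    Then x = 62 + 1197·6 = 7244, valid modulo lcm(1197, 8) = 9576: x ≡ 7244 (mod 9576).
Verify against each original: 7244 mod 19 = 5, 7244 mod 7 = 6, 7244 mod 9 = 8, 7244 mod 8 = 4.

x ≡ 7244 (mod 9576).


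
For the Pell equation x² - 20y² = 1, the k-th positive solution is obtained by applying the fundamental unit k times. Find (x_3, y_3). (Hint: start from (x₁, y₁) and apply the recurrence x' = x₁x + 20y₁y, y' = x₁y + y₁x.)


Step 1: Find the fundamental solution (x₁, y₁) of x² - 20y² = 1.
  Expand √20 as a continued fraction. a₀ = ⌊√20⌋ = 4; iterate m_{k+1} = d_k·a_k − m_k, d_{k+1} = (20 − m_{k+1}²)/d_k, a_{k+1} = ⌊(a₀ + m_{k+1})/d_{k+1}⌋ (starting m₀ = 0, d₀ = 1), with convergents p_k = a_k·p_{k-1} + p_{k-2}, q_k = a_k·q_{k-1} + q_{k-2} (p₋₁ = 1, q₋₁ = 0):
  k = 0: a₀ = 4; p₀/q₀ = 4/1; p₀² − 20·q₀² = 16 − 20 = -4.
  k = 1: m = 4, d = 4, a = ⌊(4 + 4)/4⌋ = 2; p/q = (2·4 + 1)/(2·1 + 0) = 9/2; p² − 20·q² = 81 − 80 = 1.
  The first convergent with p² − 20·q² = 1 gives the fundamental solution (x₁, y₁) = (9, 2).
Step 2: Apply the recurrence (x_{n+1}, y_{n+1}) = (x₁x_n + 20y₁y_n, x₁y_n + y₁x_n) repeatedly.
  From (x_1, y_1) = (9, 2): x_2 = 9·9 + 20·2·2 = 161; y_2 = 9·2 + 2·9 = 36.
  From (x_2, y_2) = (161, 36): x_3 = 9·161 + 20·2·36 = 2889; y_3 = 9·36 + 2·161 = 646.
Step 3: Verify x_3² - 20·y_3² = 8346321 - 8346320 = 1 (should be 1). ✓

(x_1, y_1) = (9, 2); (x_3, y_3) = (2889, 646).


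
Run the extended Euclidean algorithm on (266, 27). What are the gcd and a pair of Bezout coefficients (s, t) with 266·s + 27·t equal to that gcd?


Euclidean algorithm on (266, 27) — divide until remainder is 0:
  266 = 9 · 27 + 23
  27 = 1 · 23 + 4
  23 = 5 · 4 + 3
  4 = 1 · 3 + 1
  3 = 3 · 1 + 0
gcd(266, 27) = 1.
Track Bezout coefficients alongside the remainders: start with r₀ = 266 = a·1 + b·0 (s = 1, t = 0) and r₁ = 27 = a·0 + b·1 (s = 0, t = 1); each new remainder r_{k+1} = r_{k-1} − q_k·r_k inherits s_{k+1} = s_{k-1} − q_k·s_k, t_{k+1} = t_{k-1} − q_k·t_k, so r_k = a·s_k + b·t_k at every step:
  q = 9: r = 23, s = 1 − 9·0 = 1, t = 0 − 9·1 = -9  (check: 266·1 + 27·(-9) = 23)
  q = 1: r = 4, s = 0 − 1·1 = -1, t = 1 − 1·(-9) = 10  (check: 266·(-1) + 27·10 = 4)
  q = 5: r = 3, s = 1 − 5·(-1) = 6, t = -9 − 5·10 = -59  (check: 266·6 + 27·(-59) = 3)
  q = 1: r = 1, s = -1 − 1·6 = -7, t = 10 − 1·(-59) = 69  (check: 266·(-7) + 27·69 = 1)
The row with r = 1 (the gcd) gives the Bezout coefficients s = -7, t = 69.
Result: 266 · (-7) + 27 · (69) = 1.

gcd(266, 27) = 1; s = -7, t = 69 (check: 266·(-7) + 27·69 = 1).


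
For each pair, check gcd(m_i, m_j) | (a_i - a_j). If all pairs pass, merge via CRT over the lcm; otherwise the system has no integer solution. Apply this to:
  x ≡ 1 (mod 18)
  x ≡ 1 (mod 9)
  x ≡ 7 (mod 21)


Moduli 18, 9, 21 are not pairwise coprime, so CRT works modulo lcm(m_i) when all pairwise compatibility conditions hold.
Pairwise compatibility: gcd(m_i, m_j) must divide a_i - a_j for every pair.
Merge one congruence at a time:
  Start: x ≡ 1 (mod 18).
  Combine with x ≡ 1 (mod 9): gcd(18, 9) = 9; 1 - 1 = 0, which IS divisible by 9, so compatible.
    Write x = 1 + 18·t and substitute into x ≡ 1 (mod 9): 18·t ≡ 1 − 1 = 0 (mod 9).
    Divide the congruence (and modulus) by g = 9: 2·t ≡ 0 (mod 1).
    Modulo 1 every t works; take t = 0.
    Then x = 1 + 18·0 = 1, valid modulo lcm(18, 9) = 18: x ≡ 1 (mod 18).
  Combine with x ≡ 7 (mod 21): gcd(18, 21) = 3; 7 - 1 = 6, which IS divisible by 3, so compatible.
    Write x = 1 + 18·t and substitute into x ≡ 7 (mod 21): 18·t ≡ 7 − 1 = 6 (mod 21).
    Divide the congruence (and modulus) by g = 3: 6·t ≡ 2 (mod 7).
    The inverse of 6 mod 7 is 6 (since 6·6 = 36 = 5·7 + 1), so t ≡ 6·2 = 12 ≡ 5 (mod 7).
    Then x = 1 + 18·5 = 91, valid modulo lcm(18, 21) = 126: x ≡ 91 (mod 126).
Verify: 91 mod 18 = 1, 91 mod 9 = 1, 91 mod 21 = 7.

x ≡ 91 (mod 126).


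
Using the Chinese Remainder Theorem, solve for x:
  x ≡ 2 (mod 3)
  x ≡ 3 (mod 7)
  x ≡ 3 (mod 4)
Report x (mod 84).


Moduli 3, 7, 4 are pairwise coprime; by CRT there is a unique solution modulo M = 3 · 7 · 4 = 84.
Solve pairwise, accumulating the modulus:
  Start with x ≡ 2 (mod 3).
  Combine with x ≡ 3 (mod 7): since gcd(3, 7) = 1, we get a unique residue mod 21.
    Write x = 2 + 3·t and substitute into x ≡ 3 (mod 7): 3·t ≡ 3 − 2 = 1 (mod 7).
    The inverse of 3 mod 7 is 5 (since 3·5 = 15 = 2·7 + 1), so t ≡ 5·1 = 5 ≡ 5 (mod 7).
    Then x = 2 + 3·5 = 17, valid modulo lcm(3, 7) = 21: x ≡ 17 (mod 21).
  Combine with x ≡ 3 (mod 4): since gcd(21, 4) = 1, we get a unique residue mod 84.
    Write x = 17 + 21·t and substitute into x ≡ 3 (mod 4): 21·t ≡ 3 − 17 = -14 (mod 4).
    Reduce coefficients mod 4: 1·t ≡ 2 (mod 4).
    So t ≡ 2 (mod 4).
    Then x = 17 + 21·2 = 59, valid modulo lcm(21, 4) = 84: x ≡ 59 (mod 84).
Verify: 59 mod 3 = 2 ✓, 59 mod 7 = 3 ✓, 59 mod 4 = 3 ✓.

x ≡ 59 (mod 84).


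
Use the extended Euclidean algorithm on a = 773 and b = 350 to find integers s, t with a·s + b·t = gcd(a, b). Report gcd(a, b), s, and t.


Euclidean algorithm on (773, 350) — divide until remainder is 0:
  773 = 2 · 350 + 73
  350 = 4 · 73 + 58
  73 = 1 · 58 + 15
  58 = 3 · 15 + 13
  15 = 1 · 13 + 2
  13 = 6 · 2 + 1
  2 = 2 · 1 + 0
gcd(773, 350) = 1.
Track Bezout coefficients alongside the remainders: start with r₀ = 773 = a·1 + b·0 (s = 1, t = 0) and r₁ = 350 = a·0 + b·1 (s = 0, t = 1); each new remainder r_{k+1} = r_{k-1} − q_k·r_k inherits s_{k+1} = s_{k-1} − q_k·s_k, t_{k+1} = t_{k-1} − q_k·t_k, so r_k = a·s_k + b·t_k at every step:
  q = 2: r = 73, s = 1 − 2·0 = 1, t = 0 − 2·1 = -2  (check: 773·1 + 350·(-2) = 73)
  q = 4: r = 58, s = 0 − 4·1 = -4, t = 1 − 4·(-2) = 9  (check: 773·(-4) + 350·9 = 58)
  q = 1: r = 15, s = 1 − 1·(-4) = 5, t = -2 − 1·9 = -11  (check: 773·5 + 350·(-11) = 15)
  q = 3: r = 13, s = -4 − 3·5 = -19, t = 9 − 3·(-11) = 42  (check: 773·(-19) + 350·42 = 13)
  q = 1: r = 2, s = 5 − 1·(-19) = 24, t = -11 − 1·42 = -53  (check: 773·24 + 350·(-53) = 2)
  q = 6: r = 1, s = -19 − 6·24 = -163, t = 42 − 6·(-53) = 360  (check: 773·(-163) + 350·360 = 1)
The row with r = 1 (the gcd) gives the Bezout coefficients s = -163, t = 360.
Result: 773 · (-163) + 350 · (360) = 1.

gcd(773, 350) = 1; s = -163, t = 360 (check: 773·(-163) + 350·360 = 1).


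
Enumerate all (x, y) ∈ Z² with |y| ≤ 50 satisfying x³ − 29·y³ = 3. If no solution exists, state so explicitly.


The equation is x³ - 29y³ = 3. For fixed y, x³ = 29·y³ + 3, so a solution requires the RHS to be a perfect cube.
Strategy: iterate y from -50 to 50, compute RHS = 29·y³ + 3, and check whether it is a (positive or negative) perfect cube.
Check small values of y:
  y = 0: RHS = 3 is not a perfect cube.
  y = 1: RHS = 32 is not a perfect cube.
  y = -1: RHS = -26 is not a perfect cube.
  y = 2: RHS = 235 is not a perfect cube.
  y = -2: RHS = -229 is not a perfect cube.
  y = 3: RHS = 786 is not a perfect cube.
  y = -3: RHS = -780 is not a perfect cube.
Continuing the search up to |y| = 50 finds no solutions either.
No (x, y) in the scanned range satisfies the equation.

No integer solutions with |y| ≤ 50.


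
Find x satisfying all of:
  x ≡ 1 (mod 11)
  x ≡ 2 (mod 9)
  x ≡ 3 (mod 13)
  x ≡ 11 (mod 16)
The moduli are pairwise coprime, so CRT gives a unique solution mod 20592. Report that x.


Product of moduli M = 11 · 9 · 13 · 16 = 20592.
Merge one congruence at a time:
  Start: x ≡ 1 (mod 11).
  Combine with x ≡ 2 (mod 9); new modulus lcm = 99.
    Write x = 1 + 11·t and substitute into x ≡ 2 (mod 9): 11·t ≡ 2 − 1 = 1 (mod 9).
    Reduce coefficients mod 9: 2·t ≡ 1 (mod 9).
    The inverse of 2 mod 9 is 5 (since 2·5 = 10 = 1·9 + 1), so t ≡ 5·1 = 5 ≡ 5 (mod 9).
    Then x = 1 + 11·5 = 56, valid modulo lcm(11, 9) = 99: x ≡ 56 (mod 99).
  Combine with x ≡ 3 (mod 13); new modulus lcm = 1287.
    Write x = 56 + 99·t and substitute into x ≡ 3 (mod 13): 99·t ≡ 3 − 56 = -53 (mod 13).
    Reduce coefficients mod 13: 8·t ≡ 12 (mod 13).
    The inverse of 8 mod 13 is 5 (since 8·5 = 40 = 3·13 + 1), so t ≡ 5·12 = 60 ≡ 8 (mod 13).
    Then x = 56 + 99·8 = 848, valid modulo lcm(99, 13) = 1287: x ≡ 848 (mod 1287).
  Combine with x ≡ 11 (mod 16); new modulus lcm = 20592.
    Write x = 848 + 1287·t and substitute into x ≡ 11 (mod 16): 1287·t ≡ 11 − 848 = -837 (mod 16).
    Reduce coefficients mod 16: 7·t ≡ 11 (mod 16).
    The inverse of 7 mod 16 is 7 (since 7·7 = 49 = 3·16 + 1), so t ≡ 7·11 = 77 ≡ 13 (mod 16).
    Then x = 848 + 1287·13 = 17579, valid modulo lcm(1287, 16) = 20592: x ≡ 17579 (mod 20592).
Verify against each original: 17579 mod 11 = 1, 17579 mod 9 = 2, 17579 mod 13 = 3, 17579 mod 16 = 11.

x ≡ 17579 (mod 20592).


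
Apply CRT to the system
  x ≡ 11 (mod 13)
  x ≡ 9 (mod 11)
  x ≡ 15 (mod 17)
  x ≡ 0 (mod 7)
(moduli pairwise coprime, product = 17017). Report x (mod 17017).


Product of moduli M = 13 · 11 · 17 · 7 = 17017.
Merge one congruence at a time:
  Start: x ≡ 11 (mod 13).
  Combine with x ≡ 9 (mod 11); new modulus lcm = 143.
    Write x = 11 + 13·t and substitute into x ≡ 9 (mod 11): 13·t ≡ 9 − 11 = -2 (mod 11).
    Reduce coefficients mod 11: 2·t ≡ 9 (mod 11).
    The inverse of 2 mod 11 is 6 (since 2·6 = 12 = 1·11 + 1), so t ≡ 6·9 = 54 ≡ 10 (mod 11).
    Then x = 11 + 13·10 = 141, valid modulo lcm(13, 11) = 143: x ≡ 141 (mod 143).
  Combine with x ≡ 15 (mod 17); new modulus lcm = 2431.
    Write x = 141 + 143·t and substitute into x ≡ 15 (mod 17): 143·t ≡ 15 − 141 = -126 (mod 17).
    Reduce coefficients mod 17: 7·t ≡ 10 (mod 17).
    The inverse of 7 mod 17 is 5 (since 7·5 = 35 = 2·17 + 1), so t ≡ 5·10 = 50 ≡ 16 (mod 17).
    Then x = 141 + 143·16 = 2429, valid modulo lcm(143, 17) = 2431: x ≡ 2429 (mod 2431).
  Combine with x ≡ 0 (mod 7); new modulus lcm = 17017.
    Write x = 2429 + 2431·t and substitute into x ≡ 0 (mod 7): 2431·t ≡ 0 − 2429 = -2429 (mod 7).
    Reduce coefficients mod 7: 2·t ≡ 0 (mod 7).
    The inverse of 2 mod 7 is 4 (since 2·4 = 8 = 1·7 + 1), so t ≡ 4·0 = 0 ≡ 0 (mod 7).
    Then x = 2429 + 2431·0 = 2429, valid modulo lcm(2431, 7) = 17017: x ≡ 2429 (mod 17017).
Verify against each original: 2429 mod 13 = 11, 2429 mod 11 = 9, 2429 mod 17 = 15, 2429 mod 7 = 0.

x ≡ 2429 (mod 17017).


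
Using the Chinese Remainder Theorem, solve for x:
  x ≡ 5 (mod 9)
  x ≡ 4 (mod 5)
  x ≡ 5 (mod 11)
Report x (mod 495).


Moduli 9, 5, 11 are pairwise coprime; by CRT there is a unique solution modulo M = 9 · 5 · 11 = 495.
Solve pairwise, accumulating the modulus:
  Start with x ≡ 5 (mod 9).
  Combine with x ≡ 4 (mod 5): since gcd(9, 5) = 1, we get a unique residue mod 45.
    Write x = 5 + 9·t and substitute into x ≡ 4 (mod 5): 9·t ≡ 4 − 5 = -1 (mod 5).
    Reduce coefficients mod 5: 4·t ≡ 4 (mod 5).
    The inverse of 4 mod 5 is 4 (since 4·4 = 16 = 3·5 + 1), so t ≡ 4·4 = 16 ≡ 1 (mod 5).
    Then x = 5 + 9·1 = 14, valid modulo lcm(9, 5) = 45: x ≡ 14 (mod 45).
  Combine with x ≡ 5 (mod 11): since gcd(45, 11) = 1, we get a unique residue mod 495.
    Write x = 14 + 45·t and substitute into x ≡ 5 (mod 11): 45·t ≡ 5 − 14 = -9 (mod 11).
    Reduce coefficients mod 11: 1·t ≡ 2 (mod 11).
    So t ≡ 2 (mod 11).
    Then x = 14 + 45·2 = 104, valid modulo lcm(45, 11) = 495: x ≡ 104 (mod 495).
Verify: 104 mod 9 = 5 ✓, 104 mod 5 = 4 ✓, 104 mod 11 = 5 ✓.

x ≡ 104 (mod 495).


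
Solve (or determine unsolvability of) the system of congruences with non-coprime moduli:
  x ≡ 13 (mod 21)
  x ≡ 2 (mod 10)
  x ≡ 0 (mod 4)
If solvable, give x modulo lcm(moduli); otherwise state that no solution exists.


Moduli 21, 10, 4 are not pairwise coprime, so CRT works modulo lcm(m_i) when all pairwise compatibility conditions hold.
Pairwise compatibility: gcd(m_i, m_j) must divide a_i - a_j for every pair.
Merge one congruence at a time:
  Start: x ≡ 13 (mod 21).
  Combine with x ≡ 2 (mod 10): gcd(21, 10) = 1; 2 - 13 = -11, which IS divisible by 1, so compatible.
    Write x = 13 + 21·t and substitute into x ≡ 2 (mod 10): 21·t ≡ 2 − 13 = -11 (mod 10).
    Reduce coefficients mod 10: 1·t ≡ 9 (mod 10).
    So t ≡ 9 (mod 10).
    Then x = 13 + 21·9 = 202, valid modulo lcm(21, 10) = 210: x ≡ 202 (mod 210).
  Combine with x ≡ 0 (mod 4): gcd(210, 4) = 2; 0 - 202 = -202, which IS divisible by 2, so compatible.
    Write x = 202 + 210·t and substitute into x ≡ 0 (mod 4): 210·t ≡ 0 − 202 = -202 (mod 4).
    Divide the congruence (and modulus) by g = 2: 105·t ≡ -101 (mod 2).
    Reduce coefficients mod 2: 1·t ≡ 1 (mod 2).
    So t ≡ 1 (mod 2).
    Then x = 202 + 210·1 = 412, valid modulo lcm(210, 4) = 420: x ≡ 412 (mod 420).
Verify: 412 mod 21 = 13, 412 mod 10 = 2, 412 mod 4 = 0.

x ≡ 412 (mod 420).


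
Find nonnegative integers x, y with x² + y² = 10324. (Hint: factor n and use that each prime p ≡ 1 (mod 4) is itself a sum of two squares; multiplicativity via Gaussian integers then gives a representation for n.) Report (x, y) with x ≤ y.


Step 1: Factor n = 10324 = 2^2 · 29 · 89.
Step 2: Check the mod-4 condition on each prime factor: 2 = 2 (special); 29 ≡ 1 (mod 4), exponent 1; 89 ≡ 1 (mod 4), exponent 1.
All primes ≡ 3 (mod 4) appear to even exponent (or don't appear), so by the two-squares theorem n IS expressible as a sum of two squares.
Step 3: Build a representation. Group n = k² · m with k = 2 and m = 29 · 89 = 2581 (a product of primes ≡ 1 (mod 4)); a representation of m scales to one of n via (k·x)² + (k·y)² = k²(x² + y²). Each prime p ≡ 1 (mod 4) is itself a sum of two squares; find a² by testing p − a² for a perfect square:
  29: 29 − 1² = 28, 29 − 2² = 25 = 5² ⇒ 29 = 2² + 5².
  89: 89 − 1² = 88, 89 − 2² = 85, 89 − 3² = 80, 89 − 4² = 73, 89 − 5² = 64 = 8² ⇒ 89 = 5² + 8².
  Combine using the Brahmagupta–Fibonacci identity (a² + b²)(c² + d²) = (ac − bd)² + (ad + bc)² = (ac + bd)² + (ad − bc)²:
  29 · 89 = 2581: from (2² + 5²)(5² + 8²), take (2·5 − 5·8, 2·8 + 5·5) = (10 − 40, 16 + 25) = (-30, 41); dropping signs (only squares matter) gives (30, 41); check 30² + 41² = 900 + 1681 = 2581 ✓.
  Scale by k = 2: (2·30, 2·41) = (60, 82).
Step 4: Order so x ≤ y and verify: 60² + 82² = 3600 + 6724 = 10324 = n. ✓

n = 10324 = 60² + 82² (one valid representation with x ≤ y).


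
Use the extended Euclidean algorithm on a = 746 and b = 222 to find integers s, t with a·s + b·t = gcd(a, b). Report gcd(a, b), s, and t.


Euclidean algorithm on (746, 222) — divide until remainder is 0:
  746 = 3 · 222 + 80
  222 = 2 · 80 + 62
  80 = 1 · 62 + 18
  62 = 3 · 18 + 8
  18 = 2 · 8 + 2
  8 = 4 · 2 + 0
gcd(746, 222) = 2.
Track Bezout coefficients alongside the remainders: start with r₀ = 746 = a·1 + b·0 (s = 1, t = 0) and r₁ = 222 = a·0 + b·1 (s = 0, t = 1); each new remainder r_{k+1} = r_{k-1} − q_k·r_k inherits s_{k+1} = s_{k-1} − q_k·s_k, t_{k+1} = t_{k-1} − q_k·t_k, so r_k = a·s_k + b·t_k at every step:
  q = 3: r = 80, s = 1 − 3·0 = 1, t = 0 − 3·1 = -3  (check: 746·1 + 222·(-3) = 80)
  q = 2: r = 62, s = 0 − 2·1 = -2, t = 1 − 2·(-3) = 7  (check: 746·(-2) + 222·7 = 62)
  q = 1: r = 18, s = 1 − 1·(-2) = 3, t = -3 − 1·7 = -10  (check: 746·3 + 222·(-10) = 18)
  q = 3: r = 8, s = -2 − 3·3 = -11, t = 7 − 3·(-10) = 37  (check: 746·(-11) + 222·37 = 8)
  q = 2: r = 2, s = 3 − 2·(-11) = 25, t = -10 − 2·37 = -84  (check: 746·25 + 222·(-84) = 2)
The row with r = 2 (the gcd) gives the Bezout coefficients s = 25, t = -84.
Result: 746 · (25) + 222 · (-84) = 2.

gcd(746, 222) = 2; s = 25, t = -84 (check: 746·25 + 222·(-84) = 2).


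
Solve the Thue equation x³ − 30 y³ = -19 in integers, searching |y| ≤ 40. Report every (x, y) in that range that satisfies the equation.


The equation is x³ - 30y³ = -19. For fixed y, x³ = 30·y³ − 19, so a solution requires the RHS to be a perfect cube.
Strategy: iterate y from -40 to 40, compute RHS = 30·y³ − 19, and check whether it is a (positive or negative) perfect cube.
Check small values of y:
  y = 0: RHS = -19 is not a perfect cube.
  y = 1: RHS = 11 is not a perfect cube.
  y = -1: RHS = -49 is not a perfect cube.
  y = 2: RHS = 221 is not a perfect cube.
  y = -2: RHS = -259 is not a perfect cube.
  y = 3: RHS = 791 is not a perfect cube.
  y = -3: RHS = -829 is not a perfect cube.
Continuing the search up to |y| = 40 finds no solutions either.
No (x, y) in the scanned range satisfies the equation.

No integer solutions with |y| ≤ 40.


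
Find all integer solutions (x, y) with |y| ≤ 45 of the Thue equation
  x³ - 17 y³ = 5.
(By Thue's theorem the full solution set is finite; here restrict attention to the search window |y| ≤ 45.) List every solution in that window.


The equation is x³ - 17y³ = 5. For fixed y, x³ = 17·y³ + 5, so a solution requires the RHS to be a perfect cube.
Strategy: iterate y from -45 to 45, compute RHS = 17·y³ + 5, and check whether it is a (positive or negative) perfect cube.
Check small values of y:
  y = 0: RHS = 5 is not a perfect cube.
  y = 1: RHS = 22 is not a perfect cube.
  y = -1: RHS = -12 is not a perfect cube.
  y = 2: RHS = 141 is not a perfect cube.
  y = -2: RHS = -131 is not a perfect cube.
  y = 3: RHS = 464 is not a perfect cube.
  y = -3: RHS = -454 is not a perfect cube.
Continuing the search up to |y| = 45 finds no solutions either.
No (x, y) in the scanned range satisfies the equation.

No integer solutions with |y| ≤ 45.


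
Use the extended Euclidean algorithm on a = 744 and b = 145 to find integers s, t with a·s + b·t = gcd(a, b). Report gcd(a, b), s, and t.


Euclidean algorithm on (744, 145) — divide until remainder is 0:
  744 = 5 · 145 + 19
  145 = 7 · 19 + 12
  19 = 1 · 12 + 7
  12 = 1 · 7 + 5
  7 = 1 · 5 + 2
  5 = 2 · 2 + 1
  2 = 2 · 1 + 0
gcd(744, 145) = 1.
Track Bezout coefficients alongside the remainders: start with r₀ = 744 = a·1 + b·0 (s = 1, t = 0) and r₁ = 145 = a·0 + b·1 (s = 0, t = 1); each new remainder r_{k+1} = r_{k-1} − q_k·r_k inherits s_{k+1} = s_{k-1} − q_k·s_k, t_{k+1} = t_{k-1} − q_k·t_k, so r_k = a·s_k + b·t_k at every step:
  q = 5: r = 19, s = 1 − 5·0 = 1, t = 0 − 5·1 = -5  (check: 744·1 + 145·(-5) = 19)
  q = 7: r = 12, s = 0 − 7·1 = -7, t = 1 − 7·(-5) = 36  (check: 744·(-7) + 145·36 = 12)
  q = 1: r = 7, s = 1 − 1·(-7) = 8, t = -5 − 1·36 = -41  (check: 744·8 + 145·(-41) = 7)
  q = 1: r = 5, s = -7 − 1·8 = -15, t = 36 − 1·(-41) = 77  (check: 744·(-15) + 145·77 = 5)
  q = 1: r = 2, s = 8 − 1·(-15) = 23, t = -41 − 1·77 = -118  (check: 744·23 + 145·(-118) = 2)
  q = 2: r = 1, s = -15 − 2·23 = -61, t = 77 − 2·(-118) = 313  (check: 744·(-61) + 145·313 = 1)
The row with r = 1 (the gcd) gives the Bezout coefficients s = -61, t = 313.
Result: 744 · (-61) + 145 · (313) = 1.

gcd(744, 145) = 1; s = -61, t = 313 (check: 744·(-61) + 145·313 = 1).


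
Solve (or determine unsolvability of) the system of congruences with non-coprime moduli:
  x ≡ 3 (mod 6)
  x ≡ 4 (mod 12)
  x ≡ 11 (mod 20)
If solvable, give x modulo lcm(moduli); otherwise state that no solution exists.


Moduli 6, 12, 20 are not pairwise coprime, so CRT works modulo lcm(m_i) when all pairwise compatibility conditions hold.
Pairwise compatibility: gcd(m_i, m_j) must divide a_i - a_j for every pair.
Merge one congruence at a time:
  Start: x ≡ 3 (mod 6).
  Combine with x ≡ 4 (mod 12): gcd(6, 12) = 6, and 4 - 3 = 1 is NOT divisible by 6.
    ⇒ system is inconsistent (no integer solution).

No solution (the system is inconsistent).


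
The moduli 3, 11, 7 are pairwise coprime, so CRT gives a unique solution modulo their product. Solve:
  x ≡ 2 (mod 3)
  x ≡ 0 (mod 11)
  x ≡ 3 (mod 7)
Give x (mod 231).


Moduli 3, 11, 7 are pairwise coprime; by CRT there is a unique solution modulo M = 3 · 11 · 7 = 231.
Solve pairwise, accumulating the modulus:
  Start with x ≡ 2 (mod 3).
  Combine with x ≡ 0 (mod 11): since gcd(3, 11) = 1, we get a unique residue mod 33.
    Write x = 2 + 3·t and substitute into x ≡ 0 (mod 11): 3·t ≡ 0 − 2 = -2 (mod 11).
    Reduce coefficients mod 11: 3·t ≡ 9 (mod 11).
    The inverse of 3 mod 11 is 4 (since 3·4 = 12 = 1·11 + 1), so t ≡ 4·9 = 36 ≡ 3 (mod 11).
    Then x = 2 + 3·3 = 11, valid modulo lcm(3, 11) = 33: x ≡ 11 (mod 33).
  Combine with x ≡ 3 (mod 7): since gcd(33, 7) = 1, we get a unique residue mod 231.
    Write x = 11 + 33·t and substitute into x ≡ 3 (mod 7): 33·t ≡ 3 − 11 = -8 (mod 7).
    Reduce coefficients mod 7: 5·t ≡ 6 (mod 7).
    The inverse of 5 mod 7 is 3 (since 5·3 = 15 = 2·7 + 1), so t ≡ 3·6 = 18 ≡ 4 (mod 7).
    Then x = 11 + 33·4 = 143, valid modulo lcm(33, 7) = 231: x ≡ 143 (mod 231).
Verify: 143 mod 3 = 2 ✓, 143 mod 11 = 0 ✓, 143 mod 7 = 3 ✓.

x ≡ 143 (mod 231).


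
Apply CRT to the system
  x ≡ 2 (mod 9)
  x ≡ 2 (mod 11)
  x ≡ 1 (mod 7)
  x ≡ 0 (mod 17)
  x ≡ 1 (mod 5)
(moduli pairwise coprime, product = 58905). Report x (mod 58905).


Product of moduli M = 9 · 11 · 7 · 17 · 5 = 58905.
Merge one congruence at a time:
  Start: x ≡ 2 (mod 9).
  Combine with x ≡ 2 (mod 11); new modulus lcm = 99.
    Write x = 2 + 9·t and substitute into x ≡ 2 (mod 11): 9·t ≡ 2 − 2 = 0 (mod 11).
    The inverse of 9 mod 11 is 5 (since 9·5 = 45 = 4·11 + 1), so t ≡ 5·0 = 0 ≡ 0 (mod 11).
    Then x = 2 + 9·0 = 2, valid modulo lcm(9, 11) = 99: x ≡ 2 (mod 99).
  Combine with x ≡ 1 (mod 7); new modulus lcm = 693.
    Write x = 2 + 99·t and substitute into x ≡ 1 (mod 7): 99·t ≡ 1 − 2 = -1 (mod 7).
    Reduce coefficients mod 7: 1·t ≡ 6 (mod 7).
    So t ≡ 6 (mod 7).
    Then x = 2 + 99·6 = 596, valid modulo lcm(99, 7) = 693: x ≡ 596 (mod 693).
  Combine with x ≡ 0 (mod 17); new modulus lcm = 11781.
    Write x = 596 + 693·t and substitute into x ≡ 0 (mod 17): 693·t ≡ 0 − 596 = -596 (mod 17).
    Reduce coefficients mod 17: 13·t ≡ 16 (mod 17).
    The inverse of 13 mod 17 is 4 (since 13·4 = 52 = 3·17 + 1), so t ≡ 4·16 = 64 ≡ 13 (mod 17).
    Then x = 596 + 693·13 = 9605, valid modulo lcm(693, 17) = 11781: x ≡ 9605 (mod 11781).
  Combine with x ≡ 1 (mod 5); new modulus lcm = 58905.
    Write x = 9605 + 11781·t and substitute into x ≡ 1 (mod 5): 11781·t ≡ 1 − 9605 = -9604 (mod 5).
    Reduce coefficients mod 5: 1·t ≡ 1 (mod 5).
    So t ≡ 1 (mod 5).
    Then x = 9605 + 11781·1 = 21386, valid modulo lcm(11781, 5) = 58905: x ≡ 21386 (mod 58905).
Verify against each original: 21386 mod 9 = 2, 21386 mod 11 = 2, 21386 mod 7 = 1, 21386 mod 17 = 0, 21386 mod 5 = 1.

x ≡ 21386 (mod 58905).


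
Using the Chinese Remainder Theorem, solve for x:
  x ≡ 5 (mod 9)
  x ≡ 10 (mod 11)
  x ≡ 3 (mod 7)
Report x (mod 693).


Moduli 9, 11, 7 are pairwise coprime; by CRT there is a unique solution modulo M = 9 · 11 · 7 = 693.
Solve pairwise, accumulating the modulus:
  Start with x ≡ 5 (mod 9).
  Combine with x ≡ 10 (mod 11): since gcd(9, 11) = 1, we get a unique residue mod 99.
    Write x = 5 + 9·t and substitute into x ≡ 10 (mod 11): 9·t ≡ 10 − 5 = 5 (mod 11).
    The inverse of 9 mod 11 is 5 (since 9·5 = 45 = 4·11 + 1), so t ≡ 5·5 = 25 ≡ 3 (mod 11).
    Then x = 5 + 9·3 = 32, valid modulo lcm(9, 11) = 99: x ≡ 32 (mod 99).
  Combine with x ≡ 3 (mod 7): since gcd(99, 7) = 1, we get a unique residue mod 693.
    Write x = 32 + 99·t and substitute into x ≡ 3 (mod 7): 99·t ≡ 3 − 32 = -29 (mod 7).
    Reduce coefficients mod 7: 1·t ≡ 6 (mod 7).
    So t ≡ 6 (mod 7).
    Then x = 32 + 99·6 = 626, valid modulo lcm(99, 7) = 693: x ≡ 626 (mod 693).
Verify: 626 mod 9 = 5 ✓, 626 mod 11 = 10 ✓, 626 mod 7 = 3 ✓.

x ≡ 626 (mod 693).


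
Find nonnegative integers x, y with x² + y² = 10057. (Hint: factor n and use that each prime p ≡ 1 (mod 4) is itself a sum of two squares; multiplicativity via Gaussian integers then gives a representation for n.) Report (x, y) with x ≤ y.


Step 1: Factor n = 10057 = 89 · 113.
Step 2: Check the mod-4 condition on each prime factor: 89 ≡ 1 (mod 4), exponent 1; 113 ≡ 1 (mod 4), exponent 1.
All primes ≡ 3 (mod 4) appear to even exponent (or don't appear), so by the two-squares theorem n IS expressible as a sum of two squares.
Step 3: Build a representation. Here n = 89 · 113 is a product of primes ≡ 1 (mod 4). Each prime p ≡ 1 (mod 4) is itself a sum of two squares; find a² by testing p − a² for a perfect square:
  89: 89 − 1² = 88, 89 − 2² = 85, 89 − 3² = 80, 89 − 4² = 73, 89 − 5² = 64 = 8² ⇒ 89 = 5² + 8².
  113: 113 − 1² = 112, 113 − 2² = 109, 113 − 3² = 104, 113 − 4² = 97, 113 − 5² = 88, 113 − 6² = 77, 113 − 7² = 64 = 8² ⇒ 113 = 7² + 8².
  Combine using the Brahmagupta–Fibonacci identity (a² + b²)(c² + d²) = (ac − bd)² + (ad + bc)² = (ac + bd)² + (ad − bc)²:
  89 · 113 = 10057: from (5² + 8²)(7² + 8²), take (5·7 − 8·8, 5·8 + 8·7) = (35 − 64, 40 + 56) = (-29, 96); dropping signs (only squares matter) gives (29, 96); check 29² + 96² = 841 + 9216 = 10057 ✓.
Step 4: Order so x ≤ y and verify: 29² + 96² = 841 + 9216 = 10057 = n. ✓

n = 10057 = 29² + 96² (one valid representation with x ≤ y).


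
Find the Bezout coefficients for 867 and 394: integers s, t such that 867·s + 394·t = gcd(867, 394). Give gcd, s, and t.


Euclidean algorithm on (867, 394) — divide until remainder is 0:
  867 = 2 · 394 + 79
  394 = 4 · 79 + 78
  79 = 1 · 78 + 1
  78 = 78 · 1 + 0
gcd(867, 394) = 1.
Track Bezout coefficients alongside the remainders: start with r₀ = 867 = a·1 + b·0 (s = 1, t = 0) and r₁ = 394 = a·0 + b·1 (s = 0, t = 1); each new remainder r_{k+1} = r_{k-1} − q_k·r_k inherits s_{k+1} = s_{k-1} − q_k·s_k, t_{k+1} = t_{k-1} − q_k·t_k, so r_k = a·s_k + b·t_k at every step:
  q = 2: r = 79, s = 1 − 2·0 = 1, t = 0 − 2·1 = -2  (check: 867·1 + 394·(-2) = 79)
  q = 4: r = 78, s = 0 − 4·1 = -4, t = 1 − 4·(-2) = 9  (check: 867·(-4) + 394·9 = 78)
  q = 1: r = 1, s = 1 − 1·(-4) = 5, t = -2 − 1·9 = -11  (check: 867·5 + 394·(-11) = 1)
The row with r = 1 (the gcd) gives the Bezout coefficients s = 5, t = -11.
Result: 867 · (5) + 394 · (-11) = 1.

gcd(867, 394) = 1; s = 5, t = -11 (check: 867·5 + 394·(-11) = 1).


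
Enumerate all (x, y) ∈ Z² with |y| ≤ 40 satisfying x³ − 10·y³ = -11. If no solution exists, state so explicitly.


The equation is x³ - 10y³ = -11. For fixed y, x³ = 10·y³ − 11, so a solution requires the RHS to be a perfect cube.
Strategy: iterate y from -40 to 40, compute RHS = 10·y³ − 11, and check whether it is a (positive or negative) perfect cube.
Check small values of y:
  y = 0: RHS = -11 is not a perfect cube.
  y = 1: RHS = -1 = (-1)³ ⇒ x = -1 works.
  y = -1: RHS = -21 is not a perfect cube.
  y = 2: RHS = 69 is not a perfect cube.
  y = -2: RHS = -91 is not a perfect cube.
  y = 3: RHS = 259 is not a perfect cube.
  y = -3: RHS = -281 is not a perfect cube.
Continuing the search up to |y| = 40 finds no further solutions beyond those listed.
Collected solutions: (-1, 1).

Solutions (with |y| ≤ 40): (-1, 1).


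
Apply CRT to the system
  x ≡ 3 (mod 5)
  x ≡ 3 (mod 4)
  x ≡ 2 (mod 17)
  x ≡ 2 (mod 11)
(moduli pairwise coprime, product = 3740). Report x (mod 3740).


Product of moduli M = 5 · 4 · 17 · 11 = 3740.
Merge one congruence at a time:
  Start: x ≡ 3 (mod 5).
  Combine with x ≡ 3 (mod 4); new modulus lcm = 20.
    Write x = 3 + 5·t and substitute into x ≡ 3 (mod 4): 5·t ≡ 3 − 3 = 0 (mod 4).
    Reduce coefficients mod 4: 1·t ≡ 0 (mod 4).
    So t ≡ 0 (mod 4).
    Then x = 3 + 5·0 = 3, valid modulo lcm(5, 4) = 20: x ≡ 3 (mod 20).
  Combine with x ≡ 2 (mod 17); new modulus lcm = 340.
    Write x = 3 + 20·t and substitute into x ≡ 2 (mod 17): 20·t ≡ 2 − 3 = -1 (mod 17).
    Reduce coefficients mod 17: 3·t ≡ 16 (mod 17).
    The inverse of 3 mod 17 is 6 (since 3·6 = 18 = 1·17 + 1), so t ≡ 6·16 = 96 ≡ 11 (mod 17).
    Then x = 3 + 20·11 = 223, valid modulo lcm(20, 17) = 340: x ≡ 223 (mod 340).
  Combine with x ≡ 2 (mod 11); new modulus lcm = 3740.
    Write x = 223 + 340·t and substitute into x ≡ 2 (mod 11): 340·t ≡ 2 − 223 = -221 (mod 11).
    Reduce coefficients mod 11: 10·t ≡ 10 (mod 11).
    The inverse of 10 mod 11 is 10 (since 10·10 = 100 = 9·11 + 1), so t ≡ 10·10 = 100 ≡ 1 (mod 11).
    Then x = 223 + 340·1 = 563, valid modulo lcm(340, 11) = 3740: x ≡ 563 (mod 3740).
Verify against each original: 563 mod 5 = 3, 563 mod 4 = 3, 563 mod 17 = 2, 563 mod 11 = 2.

x ≡ 563 (mod 3740).
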